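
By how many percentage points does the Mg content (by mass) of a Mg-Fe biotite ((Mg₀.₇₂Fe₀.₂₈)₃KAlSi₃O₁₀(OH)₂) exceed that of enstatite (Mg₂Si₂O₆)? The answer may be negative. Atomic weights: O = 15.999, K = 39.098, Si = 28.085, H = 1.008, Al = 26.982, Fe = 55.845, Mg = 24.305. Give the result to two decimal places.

M((Mg₀.₇₂Fe₀.₂₈)₃KAlSi₃O₁₀(OH)₂) = 443.748 g/mol, so wt% Mg = 52.499/443.748 × 100 = 11.83%.
M(Mg₂Si₂O₆) = 200.774 g/mol, so wt% Mg = 48.610/200.774 × 100 = 24.21%.
11.83 − 24.21 = -12.38 pp.

-12.38 percentage points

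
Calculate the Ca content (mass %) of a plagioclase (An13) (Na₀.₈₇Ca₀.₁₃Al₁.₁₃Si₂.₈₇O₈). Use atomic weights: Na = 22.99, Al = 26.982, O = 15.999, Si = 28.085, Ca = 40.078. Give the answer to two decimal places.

1.97 mass %

Molar mass of Na₀.₈₇Ca₀.₁₃Al₁.₁₃Si₂.₈₇O₈: 0.87·22.99 + 0.13·40.078 + 1.13·26.982 + 2.87·28.085 + 8·15.999 = 264.297 g/mol.
Mass of Ca per formula unit: 0.13 × 40.078 = 5.210 g.
Weight fraction Ca = 5.210 / 264.297 = 0.0197.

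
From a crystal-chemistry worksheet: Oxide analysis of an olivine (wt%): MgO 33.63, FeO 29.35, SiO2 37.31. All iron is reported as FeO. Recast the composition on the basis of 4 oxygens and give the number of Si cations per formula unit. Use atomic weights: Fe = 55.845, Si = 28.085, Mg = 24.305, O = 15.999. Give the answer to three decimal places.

MgO: 33.63/40.304 = 0.83441 mol → 0.83441 mol Mg, 0.83441 mol O.
FeO: 29.35/71.844 = 0.40852 mol → 0.40852 mol Fe, 0.40852 mol O.
SiO2: 37.31/60.083 = 0.62097 mol → 0.62097 mol Si, 1.24194 mol O.
Total oxygen = 2.48487 mol. Normalization factor = 4/2.48487 = 1.60974.
Si per 4 O = 0.62097 × 1.60974 = 1.000.

1.000 Si apfu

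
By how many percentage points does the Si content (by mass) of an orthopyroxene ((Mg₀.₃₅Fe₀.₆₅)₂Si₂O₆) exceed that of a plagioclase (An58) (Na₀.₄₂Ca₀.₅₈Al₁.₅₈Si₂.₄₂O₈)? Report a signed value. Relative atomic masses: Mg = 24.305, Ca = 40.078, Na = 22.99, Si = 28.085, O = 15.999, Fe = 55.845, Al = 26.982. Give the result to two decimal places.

First mineral: 56.170 g Si in 241.776 g formula = 23.23 wt% Si.
Second mineral: 67.966 g Si in 271.490 g formula = 25.03 wt% Si.
23.23% − 25.03% gives a difference of -1.80 percentage points.

-1.80 percentage points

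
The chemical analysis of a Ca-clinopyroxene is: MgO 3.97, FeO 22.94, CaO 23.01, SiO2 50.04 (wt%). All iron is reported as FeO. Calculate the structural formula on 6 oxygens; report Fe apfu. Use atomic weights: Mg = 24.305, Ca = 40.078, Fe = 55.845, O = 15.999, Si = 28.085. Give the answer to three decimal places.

3.97 wt% MgO ÷ 40.304 g/mol = 0.09850 mol, giving 0.09850 Mg and 0.09850 O.
22.94 wt% FeO ÷ 71.844 g/mol = 0.31930 mol, giving 0.31930 Fe and 0.31930 O.
23.01 wt% CaO ÷ 56.077 g/mol = 0.41033 mol, giving 0.41033 Ca and 0.41033 O.
50.04 wt% SiO2 ÷ 60.083 g/mol = 0.83285 mol, giving 0.83285 Si and 1.66570 O.
Oxygen sums to 2.49383; scaling by 6/2.49383 = 2.40594 puts the formula on 6 O.
Fe: 0.31930 × 2.40594 = 0.768 atoms per formula unit.

0.768 Fe apfu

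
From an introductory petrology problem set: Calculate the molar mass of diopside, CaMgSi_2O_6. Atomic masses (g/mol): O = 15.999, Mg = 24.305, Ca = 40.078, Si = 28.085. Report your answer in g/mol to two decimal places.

M = 1×40.078 + 1×24.305 + 2×28.085 + 6×15.999

216.55 g/mol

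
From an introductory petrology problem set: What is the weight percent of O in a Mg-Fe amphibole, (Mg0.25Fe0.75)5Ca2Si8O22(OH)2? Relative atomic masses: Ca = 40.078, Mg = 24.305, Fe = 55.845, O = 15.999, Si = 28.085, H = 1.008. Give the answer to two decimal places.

41.26 wt%

Formula mass = 1.25*24.305 + 3.75*55.845 + 2*40.078 + 8*28.085 + 24*15.999 + 2*1.008 = 930.628 g/mol, of which 383.976 g is O.
So O makes up 383.976/930.628 = 0.4126 of the mass, i.e. 41.26%.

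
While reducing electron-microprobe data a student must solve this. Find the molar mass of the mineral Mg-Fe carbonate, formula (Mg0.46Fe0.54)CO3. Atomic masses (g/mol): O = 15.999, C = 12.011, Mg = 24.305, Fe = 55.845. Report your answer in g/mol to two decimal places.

101.34 g/mol

The formula mass is the sum 0.46·24.305 + 0.54·55.845 + 1·12.011 + 3·15.999.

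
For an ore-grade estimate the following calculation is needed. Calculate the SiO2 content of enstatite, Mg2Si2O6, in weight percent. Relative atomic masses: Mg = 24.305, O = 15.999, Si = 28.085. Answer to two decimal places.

59.85 wt%

Formula mass = 200.774 g/mol.
2 Si → 2.0000 mol SiO2 per formula unit; M(SiO2) = 60.083, so SiO2 mass = 120.166 g.
120.166/200.774 × 100 = 59.85 wt%.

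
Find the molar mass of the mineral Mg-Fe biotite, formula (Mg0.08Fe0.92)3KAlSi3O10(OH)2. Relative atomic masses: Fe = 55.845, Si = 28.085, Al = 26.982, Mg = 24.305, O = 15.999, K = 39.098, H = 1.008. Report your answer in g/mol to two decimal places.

504.30 g/mol

Mg: 0.24 × 24.305 = 5.8332
Fe: 2.76 × 55.845 = 154.1322
K: 1 × 39.098 = 39.0980
Al: 1 × 26.982 = 26.9820
Si: 3 × 28.085 = 84.2550
O: 12 × 15.999 = 191.9880
H: 2 × 1.008 = 2.0160
Summing the contributions gives the formula mass.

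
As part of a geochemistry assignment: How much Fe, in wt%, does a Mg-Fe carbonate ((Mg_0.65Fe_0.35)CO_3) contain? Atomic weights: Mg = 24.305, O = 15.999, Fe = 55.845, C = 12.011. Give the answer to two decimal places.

M((Mg_0.65Fe_0.35)CO_3) = 95.352 g/mol.
Fe contributes 0.35 × 55.845 = 19.546 g per mole.
19.546/95.352 = 0.2050 → 20.50%.

20.50 wt%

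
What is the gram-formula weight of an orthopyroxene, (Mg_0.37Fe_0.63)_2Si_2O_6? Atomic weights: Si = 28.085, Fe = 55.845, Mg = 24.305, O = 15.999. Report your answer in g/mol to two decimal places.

240.51 g/mol

M = 0.74·24.305 + 1.26·55.845 + 2·28.085 + 6·15.999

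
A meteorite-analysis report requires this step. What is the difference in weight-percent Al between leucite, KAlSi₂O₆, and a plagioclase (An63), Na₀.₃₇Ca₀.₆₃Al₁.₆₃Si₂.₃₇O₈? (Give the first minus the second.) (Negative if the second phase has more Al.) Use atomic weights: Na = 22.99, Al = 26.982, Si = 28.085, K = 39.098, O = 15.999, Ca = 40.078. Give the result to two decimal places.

M(KAlSi₂O₆) = 218.244 g/mol, so wt% Al = 26.982/218.244 × 100 = 12.36%.
M(Na₀.₃₇Ca₀.₆₃Al₁.₆₃Si₂.₃₇O₈) = 272.290 g/mol, so wt% Al = 43.981/272.290 × 100 = 16.15%.
12.36 − 16.15 = -3.79 pp.

-3.79 percentage points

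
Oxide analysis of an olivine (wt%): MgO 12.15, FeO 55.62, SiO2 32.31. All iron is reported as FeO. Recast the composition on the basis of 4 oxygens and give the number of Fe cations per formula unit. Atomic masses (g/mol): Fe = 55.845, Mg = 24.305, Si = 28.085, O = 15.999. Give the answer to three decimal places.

1.440 Fe apfu

MgO: 12.15/40.304 = 0.30146 mol → 0.30146 mol Mg, 0.30146 mol O.
FeO: 55.62/71.844 = 0.77418 mol → 0.77418 mol Fe, 0.77418 mol O.
SiO2: 32.31/60.083 = 0.53776 mol → 0.53776 mol Si, 1.07552 mol O.
Total oxygen = 2.15116 mol. Normalization factor = 4/2.15116 = 1.85946.
Fe per 4 O = 0.77418 × 1.85946 = 1.440.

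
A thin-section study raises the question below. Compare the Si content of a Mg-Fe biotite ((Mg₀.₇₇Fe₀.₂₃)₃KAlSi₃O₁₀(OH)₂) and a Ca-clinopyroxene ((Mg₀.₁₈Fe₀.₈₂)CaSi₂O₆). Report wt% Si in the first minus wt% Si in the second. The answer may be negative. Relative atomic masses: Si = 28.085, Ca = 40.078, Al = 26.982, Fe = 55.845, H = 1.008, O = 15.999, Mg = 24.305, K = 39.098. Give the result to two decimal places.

-3.98 percentage points

First mineral: 84.255 g Si in 439.017 g formula = 19.19 wt% Si.
Second mineral: 56.170 g Si in 242.410 g formula = 23.17 wt% Si.
19.19% − 23.17% gives a difference of -3.98 percentage points.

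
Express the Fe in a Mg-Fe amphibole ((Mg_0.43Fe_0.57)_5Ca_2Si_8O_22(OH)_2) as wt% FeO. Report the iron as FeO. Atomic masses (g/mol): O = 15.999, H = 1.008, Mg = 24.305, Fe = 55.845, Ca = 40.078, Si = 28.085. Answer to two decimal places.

22.69 wt%

Molar mass of (Mg_0.43Fe_0.57)_5Ca_2Si_8O_22(OH)_2 = 2.15×24.305 + 2.85×55.845 + 2×40.078 + 8×28.085 + 24×15.999 + 2×1.008 = 902.242 g/mol.
Each formula unit contains 2.85 Fe, equivalent to 2.85/1 = 2.8500 mol FeO.
M(FeO) = 1×55.845 + 1×15.999 = 71.844 g/mol.
Mass of FeO per formula unit = 2.8500 × 71.844 = 204.755 g.
FeO wt% = 204.755 / 902.242 × 100 = 22.69%.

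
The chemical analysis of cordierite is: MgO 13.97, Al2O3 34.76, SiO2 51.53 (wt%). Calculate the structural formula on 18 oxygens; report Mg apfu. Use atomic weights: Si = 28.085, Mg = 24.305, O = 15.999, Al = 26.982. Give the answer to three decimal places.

MgO: 13.97/40.304 = 0.34662 mol → 0.34662 mol Mg, 0.34662 mol O.
Al2O3: 34.76/101.961 = 0.34091 mol → 0.68182 mol Al, 1.02273 mol O.
SiO2: 51.53/60.083 = 0.85765 mol → 0.85765 mol Si, 1.71530 mol O.
Total oxygen = 3.08465 mol. Normalization factor = 18/3.08465 = 5.83535.
Mg per 18 O = 0.34662 × 5.83535 = 2.023.

2.023 Mg apfu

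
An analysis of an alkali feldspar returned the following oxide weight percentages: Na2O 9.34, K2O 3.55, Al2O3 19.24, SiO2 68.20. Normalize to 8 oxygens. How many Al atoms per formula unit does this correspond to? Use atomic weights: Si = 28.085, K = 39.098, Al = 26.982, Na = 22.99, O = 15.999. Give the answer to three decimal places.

Na2O (M=61.979): mol = 0.15070; Na = 0.30140, O = 0.15070.
K2O (M=94.195): mol = 0.03769; K = 0.07538, O = 0.03769.
Al2O3 (M=101.961): mol = 0.18870; Al = 0.37740, O = 0.56610.
SiO2 (M=60.083): mol = 1.13510; Si = 1.13510, O = 2.27020.
ΣO = 3.02469; factor = 8/ΣO = 2.64490.
Al apfu = 0.37740 × 2.64490 = 0.998.

0.998 Al apfu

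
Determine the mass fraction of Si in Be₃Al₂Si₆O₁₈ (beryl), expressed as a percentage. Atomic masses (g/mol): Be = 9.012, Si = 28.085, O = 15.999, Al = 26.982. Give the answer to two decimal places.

Molar mass of Be₃Al₂Si₆O₁₈: 3*9.012 + 2*26.982 + 6*28.085 + 18*15.999 = 537.492 g/mol.
Mass of Si per formula unit: 6 × 28.085 = 168.510 g.
Weight fraction Si = 168.510 / 537.492 = 0.3135.

31.35 mass %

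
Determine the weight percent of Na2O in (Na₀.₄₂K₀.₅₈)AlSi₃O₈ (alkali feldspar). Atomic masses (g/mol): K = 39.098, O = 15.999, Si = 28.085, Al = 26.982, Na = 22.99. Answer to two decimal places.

Molar mass of (Na₀.₄₂K₀.₅₈)AlSi₃O₈ = 0.42*22.99 + 0.58*39.098 + 1*26.982 + 3*28.085 + 8*15.999 = 271.562 g/mol.
Each formula unit contains 0.42 Na, equivalent to 0.42/2 = 0.2100 mol Na2O.
M(Na2O) = 2×22.99 + 1×15.999 = 61.979 g/mol.
Mass of Na2O per formula unit = 0.2100 × 61.979 = 13.016 g.
Na2O wt% = 13.016 / 271.562 × 100 = 4.79%.

4.79 wt%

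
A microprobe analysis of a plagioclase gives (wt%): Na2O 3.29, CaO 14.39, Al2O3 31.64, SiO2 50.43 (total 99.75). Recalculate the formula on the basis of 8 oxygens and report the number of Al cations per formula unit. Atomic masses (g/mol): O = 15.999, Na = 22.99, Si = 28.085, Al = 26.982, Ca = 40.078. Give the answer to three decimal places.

3.29 wt% Na2O ÷ 61.979 g/mol = 0.05308 mol, giving 0.10616 Na and 0.05308 O.
14.39 wt% CaO ÷ 56.077 g/mol = 0.25661 mol, giving 0.25661 Ca and 0.25661 O.
31.64 wt% Al2O3 ÷ 101.961 g/mol = 0.31031 mol, giving 0.62062 Al and 0.93093 O.
50.43 wt% SiO2 ÷ 60.083 g/mol = 0.83934 mol, giving 0.83934 Si and 1.67868 O.
Oxygen sums to 2.91930; scaling by 8/2.91930 = 2.74038 puts the formula on 8 O.
Al: 0.62062 × 2.74038 = 1.701 atoms per formula unit.

1.701 Al apfu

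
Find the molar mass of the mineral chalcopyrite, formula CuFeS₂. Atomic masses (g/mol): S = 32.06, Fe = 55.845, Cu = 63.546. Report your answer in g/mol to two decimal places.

Cu: 1 × 63.546 = 63.5460
Fe: 1 × 55.845 = 55.8450
S: 2 × 32.06 = 64.1200
Summing the contributions gives the formula mass.

183.51 g/mol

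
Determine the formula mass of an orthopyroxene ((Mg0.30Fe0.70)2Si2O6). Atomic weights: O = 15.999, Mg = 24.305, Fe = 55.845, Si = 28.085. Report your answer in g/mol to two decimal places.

244.93 g/mol

Mg: 0.60 × 24.305 = 14.5830
Fe: 1.40 × 55.845 = 78.1830
Si: 2 × 28.085 = 56.1700
O: 6 × 15.999 = 95.9940
Summing the contributions gives the formula mass.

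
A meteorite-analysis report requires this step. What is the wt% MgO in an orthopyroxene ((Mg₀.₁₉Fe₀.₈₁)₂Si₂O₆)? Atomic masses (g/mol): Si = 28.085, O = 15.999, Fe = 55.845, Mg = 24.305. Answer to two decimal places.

6.08 wt%

Formula mass = 251.869 g/mol.
0.38 Mg → 0.3800 mol MgO per formula unit; M(MgO) = 40.304, so MgO mass = 15.316 g.
15.316/251.869 × 100 = 6.08 wt%.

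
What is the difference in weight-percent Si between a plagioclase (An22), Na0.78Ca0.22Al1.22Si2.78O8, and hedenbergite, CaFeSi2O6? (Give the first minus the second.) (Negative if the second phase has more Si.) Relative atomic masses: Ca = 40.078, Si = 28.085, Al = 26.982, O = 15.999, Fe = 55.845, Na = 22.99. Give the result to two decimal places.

First mineral: 78.076 g Si in 265.736 g formula = 29.38 wt% Si.
Second mineral: 56.170 g Si in 248.087 g formula = 22.64 wt% Si.
29.38% − 22.64% gives a difference of 6.74 percentage points.

6.74 percentage points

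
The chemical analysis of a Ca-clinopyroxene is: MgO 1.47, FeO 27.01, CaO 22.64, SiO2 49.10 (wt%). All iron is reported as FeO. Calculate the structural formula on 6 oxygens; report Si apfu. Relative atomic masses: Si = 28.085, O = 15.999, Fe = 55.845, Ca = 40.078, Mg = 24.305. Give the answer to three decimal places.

MgO: 1.47/40.304 = 0.03647 mol → 0.03647 mol Mg, 0.03647 mol O.
FeO: 27.01/71.844 = 0.37595 mol → 0.37595 mol Fe, 0.37595 mol O.
CaO: 22.64/56.077 = 0.40373 mol → 0.40373 mol Ca, 0.40373 mol O.
SiO2: 49.10/60.083 = 0.81720 mol → 0.81720 mol Si, 1.63440 mol O.
Total oxygen = 2.45055 mol. Normalization factor = 6/2.45055 = 2.44843.
Si per 6 O = 0.81720 × 2.44843 = 2.001.

2.001 Si apfu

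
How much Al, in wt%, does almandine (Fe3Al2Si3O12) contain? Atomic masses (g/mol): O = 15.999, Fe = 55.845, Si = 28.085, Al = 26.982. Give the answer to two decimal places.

10.84 wt%

Formula mass = 3×55.845 + 2×26.982 + 3×28.085 + 12×15.999 = 497.742 g/mol, of which 53.964 g is Al.
So Al makes up 53.964/497.742 = 0.1084 of the mass, i.e. 10.84%.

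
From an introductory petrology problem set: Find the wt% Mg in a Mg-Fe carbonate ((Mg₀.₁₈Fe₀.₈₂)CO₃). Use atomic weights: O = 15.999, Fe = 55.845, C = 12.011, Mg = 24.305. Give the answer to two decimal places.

3.97 wt%

M((Mg₀.₁₈Fe₀.₈₂)CO₃) = 110.176 g/mol.
Mg contributes 0.18 × 24.305 = 4.375 g per mole.
4.375/110.176 = 0.0397 → 3.97%.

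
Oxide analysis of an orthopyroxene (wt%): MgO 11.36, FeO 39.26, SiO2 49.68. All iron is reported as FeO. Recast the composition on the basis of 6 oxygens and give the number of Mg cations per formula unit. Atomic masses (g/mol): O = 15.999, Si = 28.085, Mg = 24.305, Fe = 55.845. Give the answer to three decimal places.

11.36 wt% MgO ÷ 40.304 g/mol = 0.28186 mol, giving 0.28186 Mg and 0.28186 O.
39.26 wt% FeO ÷ 71.844 g/mol = 0.54646 mol, giving 0.54646 Fe and 0.54646 O.
49.68 wt% SiO2 ÷ 60.083 g/mol = 0.82686 mol, giving 0.82686 Si and 1.65372 O.
Oxygen sums to 2.48204; scaling by 6/2.48204 = 2.41737 puts the formula on 6 O.
Mg: 0.28186 × 2.41737 = 0.681 atoms per formula unit.

0.681 Mg apfu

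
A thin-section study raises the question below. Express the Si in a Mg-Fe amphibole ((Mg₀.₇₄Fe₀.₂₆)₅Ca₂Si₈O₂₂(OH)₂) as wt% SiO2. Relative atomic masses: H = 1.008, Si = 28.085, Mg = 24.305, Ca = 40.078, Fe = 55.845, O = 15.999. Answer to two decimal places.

56.33 wt%

Formula mass = 853.355 g/mol.
8 Si → 8.0000 mol SiO2 per formula unit; M(SiO2) = 60.083, so SiO2 mass = 480.664 g.
480.664/853.355 × 100 = 56.33 wt%.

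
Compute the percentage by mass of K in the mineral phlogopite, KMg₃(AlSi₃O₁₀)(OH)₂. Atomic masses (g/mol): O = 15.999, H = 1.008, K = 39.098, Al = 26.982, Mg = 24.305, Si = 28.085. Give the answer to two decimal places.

M(KMg₃(AlSi₃O₁₀)(OH)₂) = 417.254 g/mol.
K contributes 1 × 39.098 = 39.098 g per mole.
39.098/417.254 = 0.0937 → 9.37%.

9.37 weight percent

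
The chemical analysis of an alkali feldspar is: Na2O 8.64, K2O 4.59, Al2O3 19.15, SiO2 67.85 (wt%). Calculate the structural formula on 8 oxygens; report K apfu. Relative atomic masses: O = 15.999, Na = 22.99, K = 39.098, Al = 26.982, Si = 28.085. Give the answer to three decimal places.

Na2O: 8.64/61.979 = 0.13940 mol → 0.27880 mol Na, 0.13940 mol O.
K2O: 4.59/94.195 = 0.04873 mol → 0.09746 mol K, 0.04873 mol O.
Al2O3: 19.15/101.961 = 0.18782 mol → 0.37564 mol Al, 0.56346 mol O.
SiO2: 67.85/60.083 = 1.12927 mol → 1.12927 mol Si, 2.25854 mol O.
Total oxygen = 3.01013 mol. Normalization factor = 8/3.01013 = 2.65769.
K per 8 O = 0.09746 × 2.65769 = 0.259.

0.259 K apfu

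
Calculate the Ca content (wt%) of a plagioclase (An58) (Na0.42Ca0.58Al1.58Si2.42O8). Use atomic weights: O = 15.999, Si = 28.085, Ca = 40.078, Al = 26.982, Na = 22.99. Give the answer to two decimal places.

Formula mass = 0.42*22.99 + 0.58*40.078 + 1.58*26.982 + 2.42*28.085 + 8*15.999 = 271.490 g/mol, of which 23.245 g is Ca.
So Ca makes up 23.245/271.490 = 0.0856 of the mass, i.e. 8.56%.

8.56 wt%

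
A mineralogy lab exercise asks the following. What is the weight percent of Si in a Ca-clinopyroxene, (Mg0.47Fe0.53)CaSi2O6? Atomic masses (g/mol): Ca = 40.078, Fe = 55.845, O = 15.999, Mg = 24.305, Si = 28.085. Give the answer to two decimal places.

Molar mass of (Mg0.47Fe0.53)CaSi2O6: 0.47·24.305 + 0.53·55.845 + 1·40.078 + 2·28.085 + 6·15.999 = 233.263 g/mol.
Mass of Si per formula unit: 2 × 28.085 = 56.170 g.
Weight fraction Si = 56.170 / 233.263 = 0.2408.

24.08 wt%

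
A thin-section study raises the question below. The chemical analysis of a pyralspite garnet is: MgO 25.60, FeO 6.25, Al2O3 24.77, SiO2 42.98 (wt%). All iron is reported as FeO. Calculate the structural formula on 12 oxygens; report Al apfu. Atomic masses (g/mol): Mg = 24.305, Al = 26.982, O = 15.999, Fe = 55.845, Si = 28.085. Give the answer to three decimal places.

2.023 Al apfu

MgO: 25.60/40.304 = 0.63517 mol → 0.63517 mol Mg, 0.63517 mol O.
FeO: 6.25/71.844 = 0.08699 mol → 0.08699 mol Fe, 0.08699 mol O.
Al2O3: 24.77/101.961 = 0.24294 mol → 0.48588 mol Al, 0.72882 mol O.
SiO2: 42.98/60.083 = 0.71534 mol → 0.71534 mol Si, 1.43068 mol O.
Total oxygen = 2.88166 mol. Normalization factor = 12/2.88166 = 4.16427.
Al per 12 O = 0.48588 × 4.16427 = 2.023.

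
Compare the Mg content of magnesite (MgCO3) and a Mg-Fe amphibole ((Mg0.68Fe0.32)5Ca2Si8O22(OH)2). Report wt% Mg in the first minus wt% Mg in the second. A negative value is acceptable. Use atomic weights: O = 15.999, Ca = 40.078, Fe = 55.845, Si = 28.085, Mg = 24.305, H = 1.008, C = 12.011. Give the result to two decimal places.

19.25 percentage points

M(MgCO3) = 84.313 g/mol, so wt% Mg = 24.305/84.313 × 100 = 28.83%.
M((Mg0.68Fe0.32)5Ca2Si8O22(OH)2) = 862.817 g/mol, so wt% Mg = 82.637/862.817 × 100 = 9.58%.
28.83 − 9.58 = 19.25 pp.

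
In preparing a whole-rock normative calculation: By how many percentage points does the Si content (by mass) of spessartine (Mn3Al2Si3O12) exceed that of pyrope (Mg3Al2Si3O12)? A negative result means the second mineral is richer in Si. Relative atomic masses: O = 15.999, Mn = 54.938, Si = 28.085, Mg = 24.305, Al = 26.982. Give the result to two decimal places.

Si in Mn3Al2Si3O12: molar mass 495.021 g/mol; 3×28.085 = 84.255 g → 17.02 wt%.
Si in Mg3Al2Si3O12: molar mass 403.122 g/mol; 3×28.085 = 84.255 g → 20.90 wt%.
Difference = 17.02 − 20.90 = -3.88 percentage points.

-3.88 percentage points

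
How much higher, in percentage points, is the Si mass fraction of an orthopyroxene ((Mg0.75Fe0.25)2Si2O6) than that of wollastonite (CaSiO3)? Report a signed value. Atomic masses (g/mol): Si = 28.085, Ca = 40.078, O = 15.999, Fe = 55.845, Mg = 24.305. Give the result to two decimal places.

M((Mg0.75Fe0.25)2Si2O6) = 216.544 g/mol, so wt% Si = 56.170/216.544 × 100 = 25.94%.
M(CaSiO3) = 116.160 g/mol, so wt% Si = 28.085/116.160 × 100 = 24.18%.
25.94 − 24.18 = 1.76 pp.

1.76 percentage points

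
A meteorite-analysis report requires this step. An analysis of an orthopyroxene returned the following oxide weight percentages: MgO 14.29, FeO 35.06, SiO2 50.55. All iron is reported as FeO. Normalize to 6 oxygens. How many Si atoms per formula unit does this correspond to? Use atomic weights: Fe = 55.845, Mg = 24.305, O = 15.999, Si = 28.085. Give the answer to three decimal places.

MgO (M=40.304): mol = 0.35456; Mg = 0.35456, O = 0.35456.
FeO (M=71.844): mol = 0.48800; Fe = 0.48800, O = 0.48800.
SiO2 (M=60.083): mol = 0.84134; Si = 0.84134, O = 1.68268.
ΣO = 2.52524; factor = 6/ΣO = 2.37601.
Si apfu = 0.84134 × 2.37601 = 1.999.

1.999 Si apfu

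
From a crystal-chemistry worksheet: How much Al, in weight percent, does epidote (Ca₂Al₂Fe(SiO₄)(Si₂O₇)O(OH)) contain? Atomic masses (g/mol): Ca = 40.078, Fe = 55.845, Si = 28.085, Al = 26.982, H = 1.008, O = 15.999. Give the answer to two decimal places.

Formula mass = 2*40.078 + 2*26.982 + 1*55.845 + 3*28.085 + 13*15.999 + 1*1.008 = 483.215 g/mol, of which 53.964 g is Al.
So Al makes up 53.964/483.215 = 0.1117 of the mass, i.e. 11.17%.

11.17 weight percent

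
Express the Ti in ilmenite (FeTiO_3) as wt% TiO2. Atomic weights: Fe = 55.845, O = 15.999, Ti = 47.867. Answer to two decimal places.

M(FeTiO_3) = 151.709 g/mol; M(TiO2) = 79.865 g/mol.
Moles TiO2 per formula unit = 1 Ti ÷ 1 = 1.0000.
TiO2 fraction = (1.0000 × 79.865) / 151.709 = 79.865/151.709 = 0.5264.

52.64 wt%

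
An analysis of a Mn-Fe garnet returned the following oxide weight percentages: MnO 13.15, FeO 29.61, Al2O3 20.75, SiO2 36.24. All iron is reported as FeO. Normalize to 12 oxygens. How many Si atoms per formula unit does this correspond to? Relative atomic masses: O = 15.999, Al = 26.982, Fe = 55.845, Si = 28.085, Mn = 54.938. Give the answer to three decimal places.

MnO (M=70.937): mol = 0.18538; Mn = 0.18538, O = 0.18538.
FeO (M=71.844): mol = 0.41214; Fe = 0.41214, O = 0.41214.
Al2O3 (M=101.961): mol = 0.20351; Al = 0.40702, O = 0.61053.
SiO2 (M=60.083): mol = 0.60317; Si = 0.60317, O = 1.20634.
ΣO = 2.41439; factor = 12/ΣO = 4.97020.
Si apfu = 0.60317 × 4.97020 = 2.998.

2.998 Si apfu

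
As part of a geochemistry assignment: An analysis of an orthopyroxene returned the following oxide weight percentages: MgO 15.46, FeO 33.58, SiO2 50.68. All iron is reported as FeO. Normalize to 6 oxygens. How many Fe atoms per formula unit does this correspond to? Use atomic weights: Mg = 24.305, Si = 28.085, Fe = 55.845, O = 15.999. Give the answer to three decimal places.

1.105 Fe apfu

15.46 wt% MgO ÷ 40.304 g/mol = 0.38358 mol, giving 0.38358 Mg and 0.38358 O.
33.58 wt% FeO ÷ 71.844 g/mol = 0.46740 mol, giving 0.46740 Fe and 0.46740 O.
50.68 wt% SiO2 ÷ 60.083 g/mol = 0.84350 mol, giving 0.84350 Si and 1.68700 O.
Oxygen sums to 2.53798; scaling by 6/2.53798 = 2.36408 puts the formula on 6 O.
Fe: 0.46740 × 2.36408 = 1.105 atoms per formula unit.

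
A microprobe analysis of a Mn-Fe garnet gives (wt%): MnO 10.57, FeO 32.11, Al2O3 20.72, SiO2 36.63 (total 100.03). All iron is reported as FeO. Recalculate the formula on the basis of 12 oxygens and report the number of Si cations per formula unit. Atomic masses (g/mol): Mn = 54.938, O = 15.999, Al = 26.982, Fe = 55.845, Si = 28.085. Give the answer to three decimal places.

MnO: 10.57/70.937 = 0.14901 mol → 0.14901 mol Mn, 0.14901 mol O.
FeO: 32.11/71.844 = 0.44694 mol → 0.44694 mol Fe, 0.44694 mol O.
Al2O3: 20.72/101.961 = 0.20321 mol → 0.40642 mol Al, 0.60963 mol O.
SiO2: 36.63/60.083 = 0.60966 mol → 0.60966 mol Si, 1.21932 mol O.
Total oxygen = 2.42490 mol. Normalization factor = 12/2.42490 = 4.94866.
Si per 12 O = 0.60966 × 4.94866 = 3.017.

3.017 Si apfu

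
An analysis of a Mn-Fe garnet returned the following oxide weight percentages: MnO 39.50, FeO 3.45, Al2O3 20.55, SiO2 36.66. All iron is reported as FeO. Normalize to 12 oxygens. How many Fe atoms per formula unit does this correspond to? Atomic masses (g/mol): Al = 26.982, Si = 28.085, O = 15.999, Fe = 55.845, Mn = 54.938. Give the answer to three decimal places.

0.237 Fe apfu

MnO: 39.50/70.937 = 0.55683 mol → 0.55683 mol Mn, 0.55683 mol O.
FeO: 3.45/71.844 = 0.04802 mol → 0.04802 mol Fe, 0.04802 mol O.
Al2O3: 20.55/101.961 = 0.20155 mol → 0.40310 mol Al, 0.60465 mol O.
SiO2: 36.66/60.083 = 0.61016 mol → 0.61016 mol Si, 1.22032 mol O.
Total oxygen = 2.42982 mol. Normalization factor = 12/2.42982 = 4.93864.
Fe per 12 O = 0.04802 × 4.93864 = 0.237.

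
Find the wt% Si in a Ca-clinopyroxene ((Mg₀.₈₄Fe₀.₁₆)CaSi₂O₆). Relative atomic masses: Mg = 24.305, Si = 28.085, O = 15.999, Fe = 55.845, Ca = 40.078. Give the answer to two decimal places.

Formula mass = 0.84·24.305 + 0.16·55.845 + 1·40.078 + 2·28.085 + 6·15.999 = 221.593 g/mol, of which 56.170 g is Si.
So Si makes up 56.170/221.593 = 0.2535 of the mass, i.e. 25.35%.

25.35 wt%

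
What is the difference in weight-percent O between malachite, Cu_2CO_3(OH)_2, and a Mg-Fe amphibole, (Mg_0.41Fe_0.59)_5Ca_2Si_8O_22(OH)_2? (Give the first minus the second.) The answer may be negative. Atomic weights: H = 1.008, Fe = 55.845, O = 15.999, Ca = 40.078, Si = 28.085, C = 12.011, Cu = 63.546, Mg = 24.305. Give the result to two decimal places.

-6.23 percentage points

M(Cu_2CO_3(OH)_2) = 221.114 g/mol, so wt% O = 79.995/221.114 × 100 = 36.18%.
M((Mg_0.41Fe_0.59)_5Ca_2Si_8O_22(OH)_2) = 905.396 g/mol, so wt% O = 383.976/905.396 × 100 = 42.41%.
36.18 − 42.41 = -6.23 pp.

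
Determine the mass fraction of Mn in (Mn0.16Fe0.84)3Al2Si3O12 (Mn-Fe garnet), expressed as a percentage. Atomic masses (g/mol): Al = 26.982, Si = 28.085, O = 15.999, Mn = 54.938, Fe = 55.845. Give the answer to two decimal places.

5.30 wt%

Formula mass = 0.48*54.938 + 2.52*55.845 + 2*26.982 + 3*28.085 + 12*15.999 = 497.307 g/mol, of which 26.370 g is Mn.
So Mn makes up 26.370/497.307 = 0.0530 of the mass, i.e. 5.30%.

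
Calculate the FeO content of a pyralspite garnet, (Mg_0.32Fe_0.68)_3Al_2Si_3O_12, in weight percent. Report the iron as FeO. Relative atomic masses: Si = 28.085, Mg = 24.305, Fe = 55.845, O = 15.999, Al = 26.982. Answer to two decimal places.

Molar mass of (Mg_0.32Fe_0.68)_3Al_2Si_3O_12 = 0.96*24.305 + 2.04*55.845 + 2*26.982 + 3*28.085 + 12*15.999 = 467.464 g/mol.
Each formula unit contains 2.04 Fe, equivalent to 2.04/1 = 2.0400 mol FeO.
M(FeO) = 1×55.845 + 1×15.999 = 71.844 g/mol.
Mass of FeO per formula unit = 2.0400 × 71.844 = 146.562 g.
FeO wt% = 146.562 / 467.464 × 100 = 31.35%.

31.35 wt%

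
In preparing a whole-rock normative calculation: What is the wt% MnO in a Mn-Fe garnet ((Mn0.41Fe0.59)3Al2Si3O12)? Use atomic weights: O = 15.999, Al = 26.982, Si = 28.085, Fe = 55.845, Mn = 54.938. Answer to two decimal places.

17.57 wt%

Molar mass of (Mn0.41Fe0.59)3Al2Si3O12 = 1.23×54.938 + 1.77×55.845 + 2×26.982 + 3×28.085 + 12×15.999 = 496.626 g/mol.
Each formula unit contains 1.23 Mn, equivalent to 1.23/1 = 1.2300 mol MnO.
M(MnO) = 1×54.938 + 1×15.999 = 70.937 g/mol.
Mass of MnO per formula unit = 1.2300 × 70.937 = 87.253 g.
MnO wt% = 87.253 / 496.626 × 100 = 17.57%.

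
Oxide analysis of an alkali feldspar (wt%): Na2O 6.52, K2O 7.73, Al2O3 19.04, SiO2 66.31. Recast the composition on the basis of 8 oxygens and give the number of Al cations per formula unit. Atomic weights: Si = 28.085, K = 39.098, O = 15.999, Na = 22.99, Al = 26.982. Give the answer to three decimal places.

1.011 Al apfu

6.52 wt% Na2O ÷ 61.979 g/mol = 0.10520 mol, giving 0.21040 Na and 0.10520 O.
7.73 wt% K2O ÷ 94.195 g/mol = 0.08206 mol, giving 0.16412 K and 0.08206 O.
19.04 wt% Al2O3 ÷ 101.961 g/mol = 0.18674 mol, giving 0.37348 Al and 0.56022 O.
66.31 wt% SiO2 ÷ 60.083 g/mol = 1.10364 mol, giving 1.10364 Si and 2.20728 O.
Oxygen sums to 2.95476; scaling by 8/2.95476 = 2.70750 puts the formula on 8 O.
Al: 0.37348 × 2.70750 = 1.011 atoms per formula unit.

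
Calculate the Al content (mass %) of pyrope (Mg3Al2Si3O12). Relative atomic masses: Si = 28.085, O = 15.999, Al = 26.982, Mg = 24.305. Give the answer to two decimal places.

13.39 mass %

Formula mass = 3×24.305 + 2×26.982 + 3×28.085 + 12×15.999 = 403.122 g/mol, of which 53.964 g is Al.
So Al makes up 53.964/403.122 = 0.1339 of the mass, i.e. 13.39%.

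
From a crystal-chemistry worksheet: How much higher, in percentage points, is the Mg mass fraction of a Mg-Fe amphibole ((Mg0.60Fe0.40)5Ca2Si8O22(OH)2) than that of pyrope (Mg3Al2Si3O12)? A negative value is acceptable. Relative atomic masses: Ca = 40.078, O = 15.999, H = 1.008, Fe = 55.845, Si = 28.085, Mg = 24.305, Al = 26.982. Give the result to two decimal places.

-9.76 percentage points

First mineral: 72.915 g Mg in 875.433 g formula = 8.33 wt% Mg.
Second mineral: 72.915 g Mg in 403.122 g formula = 18.09 wt% Mg.
8.33% − 18.09% gives a difference of -9.76 percentage points.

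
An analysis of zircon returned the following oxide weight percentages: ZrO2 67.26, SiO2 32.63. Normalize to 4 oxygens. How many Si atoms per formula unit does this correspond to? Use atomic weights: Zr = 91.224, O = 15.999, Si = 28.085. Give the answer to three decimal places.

ZrO2: 67.26/123.222 = 0.54584 mol → 0.54584 mol Zr, 1.09168 mol O.
SiO2: 32.63/60.083 = 0.54308 mol → 0.54308 mol Si, 1.08616 mol O.
Total oxygen = 2.17784 mol. Normalization factor = 4/2.17784 = 1.83668.
Si per 4 O = 0.54308 × 1.83668 = 0.997.

0.997 Si apfu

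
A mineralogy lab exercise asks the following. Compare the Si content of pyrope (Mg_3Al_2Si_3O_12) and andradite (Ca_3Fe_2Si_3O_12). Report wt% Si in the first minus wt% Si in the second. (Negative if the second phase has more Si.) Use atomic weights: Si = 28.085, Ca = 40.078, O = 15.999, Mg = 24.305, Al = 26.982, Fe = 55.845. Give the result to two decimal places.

4.32 percentage points

Si in Mg_3Al_2Si_3O_12: molar mass 403.122 g/mol; 3×28.085 = 84.255 g → 20.90 wt%.
Si in Ca_3Fe_2Si_3O_12: molar mass 508.167 g/mol; 3×28.085 = 84.255 g → 16.58 wt%.
Difference = 20.90 − 16.58 = 4.32 percentage points.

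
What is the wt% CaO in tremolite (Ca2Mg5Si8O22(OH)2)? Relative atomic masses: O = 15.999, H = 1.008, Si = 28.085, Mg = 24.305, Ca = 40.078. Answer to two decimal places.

13.81 wt%

M(Ca2Mg5Si8O22(OH)2) = 812.353 g/mol; M(CaO) = 56.077 g/mol.
Moles CaO per formula unit = 2 Ca ÷ 1 = 2.0000.
CaO fraction = (2.0000 × 56.077) / 812.353 = 112.154/812.353 = 0.1381.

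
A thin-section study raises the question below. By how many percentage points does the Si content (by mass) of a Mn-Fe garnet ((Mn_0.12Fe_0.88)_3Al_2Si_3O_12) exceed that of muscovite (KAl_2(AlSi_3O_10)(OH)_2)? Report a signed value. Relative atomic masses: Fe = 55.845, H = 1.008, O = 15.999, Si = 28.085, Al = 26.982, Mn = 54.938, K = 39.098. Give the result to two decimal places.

Si in (Mn_0.12Fe_0.88)_3Al_2Si_3O_12: molar mass 497.415 g/mol; 3×28.085 = 84.255 g → 16.94 wt%.
Si in KAl_2(AlSi_3O_10)(OH)_2: molar mass 398.303 g/mol; 3×28.085 = 84.255 g → 21.15 wt%.
Difference = 16.94 − 21.15 = -4.21 percentage points.

-4.21 percentage points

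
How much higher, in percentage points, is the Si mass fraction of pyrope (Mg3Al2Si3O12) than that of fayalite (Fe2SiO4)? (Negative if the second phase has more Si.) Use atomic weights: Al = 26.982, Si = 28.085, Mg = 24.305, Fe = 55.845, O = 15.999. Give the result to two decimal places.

Si in Mg3Al2Si3O12: molar mass 403.122 g/mol; 3×28.085 = 84.255 g → 20.90 wt%.
Si in Fe2SiO4: molar mass 203.771 g/mol; 1×28.085 = 28.085 g → 13.78 wt%.
Difference = 20.90 − 13.78 = 7.12 percentage points.

7.12 percentage points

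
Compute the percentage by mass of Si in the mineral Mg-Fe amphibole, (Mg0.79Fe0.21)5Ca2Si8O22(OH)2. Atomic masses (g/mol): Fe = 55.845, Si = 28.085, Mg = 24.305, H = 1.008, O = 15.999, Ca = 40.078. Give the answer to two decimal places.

26.57 weight percent

M((Mg0.79Fe0.21)5Ca2Si8O22(OH)2) = 845.470 g/mol.
Si contributes 8 × 28.085 = 224.680 g per mole.
224.680/845.470 = 0.2657 → 26.57%.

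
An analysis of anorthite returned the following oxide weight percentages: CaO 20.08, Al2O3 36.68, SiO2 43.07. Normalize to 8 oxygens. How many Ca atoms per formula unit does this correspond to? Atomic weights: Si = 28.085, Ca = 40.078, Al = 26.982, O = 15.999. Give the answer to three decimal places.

CaO (M=56.077): mol = 0.35808; Ca = 0.35808, O = 0.35808.
Al2O3 (M=101.961): mol = 0.35975; Al = 0.71950, O = 1.07925.
SiO2 (M=60.083): mol = 0.71684; Si = 0.71684, O = 1.43368.
ΣO = 2.87101; factor = 8/ΣO = 2.78648.
Ca apfu = 0.35808 × 2.78648 = 0.998.

0.998 Ca apfu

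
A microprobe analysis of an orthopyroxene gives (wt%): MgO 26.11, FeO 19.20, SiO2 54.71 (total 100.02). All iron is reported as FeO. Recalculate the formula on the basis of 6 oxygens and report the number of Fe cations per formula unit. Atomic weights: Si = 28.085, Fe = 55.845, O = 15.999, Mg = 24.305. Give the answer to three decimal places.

MgO: 26.11/40.304 = 0.64783 mol → 0.64783 mol Mg, 0.64783 mol O.
FeO: 19.20/71.844 = 0.26725 mol → 0.26725 mol Fe, 0.26725 mol O.
SiO2: 54.71/60.083 = 0.91057 mol → 0.91057 mol Si, 1.82114 mol O.
Total oxygen = 2.73622 mol. Normalization factor = 6/2.73622 = 2.19281.
Fe per 6 O = 0.26725 × 2.19281 = 0.586.

0.586 Fe apfu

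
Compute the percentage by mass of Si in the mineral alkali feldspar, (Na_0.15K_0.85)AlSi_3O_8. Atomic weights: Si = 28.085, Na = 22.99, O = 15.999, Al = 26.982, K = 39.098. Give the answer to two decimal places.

Formula mass = 0.15*22.99 + 0.85*39.098 + 1*26.982 + 3*28.085 + 8*15.999 = 275.911 g/mol, of which 84.255 g is Si.
So Si makes up 84.255/275.911 = 0.3054 of the mass, i.e. 30.54%.

30.54 weight percent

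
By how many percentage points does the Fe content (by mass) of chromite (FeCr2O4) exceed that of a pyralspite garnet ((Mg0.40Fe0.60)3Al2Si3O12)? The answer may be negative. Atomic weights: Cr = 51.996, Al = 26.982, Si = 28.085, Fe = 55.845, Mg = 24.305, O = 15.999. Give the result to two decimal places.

First mineral: 55.845 g Fe in 223.833 g formula = 24.95 wt% Fe.
Second mineral: 100.521 g Fe in 459.894 g formula = 21.86 wt% Fe.
24.95% − 21.86% gives a difference of 3.09 percentage points.

3.09 percentage points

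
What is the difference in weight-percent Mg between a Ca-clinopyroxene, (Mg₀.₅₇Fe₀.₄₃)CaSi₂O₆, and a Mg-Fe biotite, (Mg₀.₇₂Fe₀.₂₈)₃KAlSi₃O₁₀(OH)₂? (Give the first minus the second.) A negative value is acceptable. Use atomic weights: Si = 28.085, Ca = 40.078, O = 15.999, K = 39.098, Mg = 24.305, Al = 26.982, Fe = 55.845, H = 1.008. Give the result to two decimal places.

Mg in (Mg₀.₅₇Fe₀.₄₃)CaSi₂O₆: molar mass 230.109 g/mol; 0.57×24.305 = 13.854 g → 6.02 wt%.
Mg in (Mg₀.₇₂Fe₀.₂₈)₃KAlSi₃O₁₀(OH)₂: molar mass 443.748 g/mol; 2.16×24.305 = 52.499 g → 11.83 wt%.
Difference = 6.02 − 11.83 = -5.81 percentage points.

-5.81 percentage points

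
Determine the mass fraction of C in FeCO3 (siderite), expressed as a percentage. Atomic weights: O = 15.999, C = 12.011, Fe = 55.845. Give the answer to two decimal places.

M(FeCO3) = 115.853 g/mol.
C contributes 1 × 12.011 = 12.011 g per mole.
12.011/115.853 = 0.1037 → 10.37%.

10.37 weight percent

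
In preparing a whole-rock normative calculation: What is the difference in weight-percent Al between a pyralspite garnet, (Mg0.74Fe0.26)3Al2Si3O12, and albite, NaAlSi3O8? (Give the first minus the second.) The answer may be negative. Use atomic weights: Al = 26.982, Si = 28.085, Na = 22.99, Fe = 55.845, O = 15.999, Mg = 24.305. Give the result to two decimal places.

2.33 percentage points

First mineral: 53.964 g Al in 427.723 g formula = 12.62 wt% Al.
Second mineral: 26.982 g Al in 262.219 g formula = 10.29 wt% Al.
12.62% − 10.29% gives a difference of 2.33 percentage points.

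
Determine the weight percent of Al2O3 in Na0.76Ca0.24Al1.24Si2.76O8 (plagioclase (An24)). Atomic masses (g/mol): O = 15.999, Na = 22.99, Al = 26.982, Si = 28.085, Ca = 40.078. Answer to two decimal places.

M(Na0.76Ca0.24Al1.24Si2.76O8) = 266.055 g/mol; M(Al2O3) = 101.961 g/mol.
Moles Al2O3 per formula unit = 1.24 Al ÷ 2 = 0.6200.
Al2O3 fraction = (0.6200 × 101.961) / 266.055 = 63.216/266.055 = 0.2376.

23.76 wt%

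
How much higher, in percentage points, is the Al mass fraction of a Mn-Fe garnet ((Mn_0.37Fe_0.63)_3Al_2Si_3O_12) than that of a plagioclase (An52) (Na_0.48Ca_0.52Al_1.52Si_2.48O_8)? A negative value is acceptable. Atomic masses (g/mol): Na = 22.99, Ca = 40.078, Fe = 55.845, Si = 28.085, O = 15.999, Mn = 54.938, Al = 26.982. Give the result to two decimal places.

-4.30 percentage points

First mineral: 53.964 g Al in 496.735 g formula = 10.86 wt% Al.
Second mineral: 41.013 g Al in 270.531 g formula = 15.16 wt% Al.
10.86% − 15.16% gives a difference of -4.30 percentage points.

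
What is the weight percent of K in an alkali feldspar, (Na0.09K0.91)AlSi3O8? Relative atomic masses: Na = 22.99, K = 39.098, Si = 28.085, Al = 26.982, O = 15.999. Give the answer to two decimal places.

12.85 mass %

Molar mass of (Na0.09K0.91)AlSi3O8: 0.09*22.99 + 0.91*39.098 + 1*26.982 + 3*28.085 + 8*15.999 = 276.877 g/mol.
Mass of K per formula unit: 0.91 × 39.098 = 35.579 g.
Weight fraction K = 35.579 / 276.877 = 0.1285.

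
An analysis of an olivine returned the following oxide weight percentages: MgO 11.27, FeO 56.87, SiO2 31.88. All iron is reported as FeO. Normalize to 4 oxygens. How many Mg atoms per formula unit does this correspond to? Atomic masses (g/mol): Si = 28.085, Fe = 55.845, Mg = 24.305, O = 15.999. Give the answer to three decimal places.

0.525 Mg apfu

MgO (M=40.304): mol = 0.27962; Mg = 0.27962, O = 0.27962.
FeO (M=71.844): mol = 0.79158; Fe = 0.79158, O = 0.79158.
SiO2 (M=60.083): mol = 0.53060; Si = 0.53060, O = 1.06120.
ΣO = 2.13240; factor = 4/ΣO = 1.87582.
Mg apfu = 0.27962 × 1.87582 = 0.525.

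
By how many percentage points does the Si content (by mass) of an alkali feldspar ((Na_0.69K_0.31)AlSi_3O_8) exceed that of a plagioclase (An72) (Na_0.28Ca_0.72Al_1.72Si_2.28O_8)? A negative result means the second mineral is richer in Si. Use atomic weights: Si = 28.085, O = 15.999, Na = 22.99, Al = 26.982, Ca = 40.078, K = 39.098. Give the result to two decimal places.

8.14 percentage points

M((Na_0.69K_0.31)AlSi_3O_8) = 267.212 g/mol, so wt% Si = 84.255/267.212 × 100 = 31.53%.
M(Na_0.28Ca_0.72Al_1.72Si_2.28O_8) = 273.728 g/mol, so wt% Si = 64.034/273.728 × 100 = 23.39%.
31.53 − 23.39 = 8.14 pp.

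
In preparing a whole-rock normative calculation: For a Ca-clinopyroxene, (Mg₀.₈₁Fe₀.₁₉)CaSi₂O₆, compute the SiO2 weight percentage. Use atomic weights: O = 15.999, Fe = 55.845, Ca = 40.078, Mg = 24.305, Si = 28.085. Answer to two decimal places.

Molar mass of (Mg₀.₈₁Fe₀.₁₉)CaSi₂O₆ = 0.81×24.305 + 0.19×55.845 + 1×40.078 + 2×28.085 + 6×15.999 = 222.540 g/mol.
Each formula unit contains 2 Si, equivalent to 2/1 = 2.0000 mol SiO2.
M(SiO2) = 1×28.085 + 2×15.999 = 60.083 g/mol.
Mass of SiO2 per formula unit = 2.0000 × 60.083 = 120.166 g.
SiO2 wt% = 120.166 / 222.540 × 100 = 54.00%.

54.00 wt%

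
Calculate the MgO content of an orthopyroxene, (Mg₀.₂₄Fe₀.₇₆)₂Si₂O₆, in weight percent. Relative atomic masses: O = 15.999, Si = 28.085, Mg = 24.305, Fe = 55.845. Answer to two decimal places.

7.78 wt%

M((Mg₀.₂₄Fe₀.₇₆)₂Si₂O₆) = 248.715 g/mol; M(MgO) = 40.304 g/mol.
Moles MgO per formula unit = 0.48 Mg ÷ 1 = 0.4800.
MgO fraction = (0.4800 × 40.304) / 248.715 = 19.346/248.715 = 0.0778.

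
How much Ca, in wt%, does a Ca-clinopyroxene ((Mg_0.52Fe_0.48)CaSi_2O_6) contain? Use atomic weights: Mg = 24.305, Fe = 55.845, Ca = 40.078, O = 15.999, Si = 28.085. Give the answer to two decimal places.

17.30 wt%

M((Mg_0.52Fe_0.48)CaSi_2O_6) = 231.686 g/mol.
Ca contributes 1 × 40.078 = 40.078 g per mole.
40.078/231.686 = 0.1730 → 17.30%.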